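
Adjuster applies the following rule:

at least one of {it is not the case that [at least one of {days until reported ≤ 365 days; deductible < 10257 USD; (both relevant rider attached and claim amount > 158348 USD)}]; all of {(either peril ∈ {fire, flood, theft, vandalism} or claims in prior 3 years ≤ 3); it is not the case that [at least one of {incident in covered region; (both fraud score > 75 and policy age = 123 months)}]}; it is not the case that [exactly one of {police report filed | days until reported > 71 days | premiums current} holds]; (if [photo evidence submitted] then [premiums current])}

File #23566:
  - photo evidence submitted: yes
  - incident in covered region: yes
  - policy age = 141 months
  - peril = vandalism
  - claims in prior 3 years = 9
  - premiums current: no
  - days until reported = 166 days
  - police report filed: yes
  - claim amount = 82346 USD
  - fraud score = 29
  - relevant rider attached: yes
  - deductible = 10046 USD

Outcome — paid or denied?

Paid

Atomic conditions:
  days until reported ≤ 365 days: 166 ≤ 365 is true
  deductible < 10257 USD: 10046 < 10257 is true
  relevant rider attached: yes → true
  claim amount > 158348 USD: 82346 > 158348 is false
  peril ∈ {fire, flood, theft, vandalism}: vandalism is in the set → true
  claims in prior 3 years ≤ 3: 9 ≤ 3 is false
  incident in covered region: yes → true
  fraud score > 75: 29 > 75 is false
  policy age = 123 months: 141 == 123 is false
  police report filed: yes → true
  days until reported > 71 days: 166 > 71 is true
  premiums current: no → false
  photo evidence submitted: yes → true
Combine:
[1.1.3] true AND false = false
[1.1] true OR true OR false = true
[1] NOT true = false
[2.1] true OR false = true
[2.2.1.2] false AND false = false
[2.2.1] true OR false = true
[2.2] NOT true = false
[2] true AND false = false
[3.1] exactly-one(true, true, false) = false
[3] NOT false = true
[4] true → false = false
[root] false OR false OR true OR false = true
Overall: true → paid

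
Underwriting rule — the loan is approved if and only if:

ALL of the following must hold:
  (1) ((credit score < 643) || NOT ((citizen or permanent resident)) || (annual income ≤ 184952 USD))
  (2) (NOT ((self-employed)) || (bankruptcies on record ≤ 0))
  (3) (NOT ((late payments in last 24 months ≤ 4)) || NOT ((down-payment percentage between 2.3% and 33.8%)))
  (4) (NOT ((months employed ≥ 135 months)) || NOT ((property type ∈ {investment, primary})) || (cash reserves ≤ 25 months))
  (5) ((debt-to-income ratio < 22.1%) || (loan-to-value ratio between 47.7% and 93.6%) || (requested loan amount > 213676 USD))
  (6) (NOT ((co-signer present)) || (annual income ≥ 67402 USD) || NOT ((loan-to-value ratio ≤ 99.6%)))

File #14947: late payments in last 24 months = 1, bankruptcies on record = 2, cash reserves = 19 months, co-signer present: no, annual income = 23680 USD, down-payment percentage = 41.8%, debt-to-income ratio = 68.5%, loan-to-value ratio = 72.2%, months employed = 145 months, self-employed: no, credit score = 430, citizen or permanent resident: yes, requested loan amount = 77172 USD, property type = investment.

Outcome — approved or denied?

Atomic conditions:
  credit score < 643: 430 < 643 is true
  citizen or permanent resident: yes → true
  annual income ≤ 184952 USD: 23680 ≤ 184952 is true
  self-employed: no → false
  bankruptcies on record ≤ 0: 2 ≤ 0 is false
  late payments in last 24 months ≤ 4: 1 ≤ 4 is true
  down-payment percentage between 2.3% and 33.8%: 41.8 in [2.3, 33.8] is false
  months employed ≥ 135 months: 145 ≥ 135 is true
  property type ∈ {investment, primary}: investment is in the set → true
  cash reserves ≤ 25 months: 19 ≤ 25 is true
  debt-to-income ratio < 22.1%: 68.5 < 22.1 is false
  loan-to-value ratio between 47.7% and 93.6%: 72.2 in [47.7, 93.6] is true
  requested loan amount > 213676 USD: 77172 > 213676 is false
  co-signer present: no → false
  annual income ≥ 67402 USD: 23680 ≥ 67402 is false
  loan-to-value ratio ≤ 99.6%: 72.2 ≤ 99.6 is true
Combine:
[1.2] NOT true = false
[1] true OR false OR true = true
[2.1] NOT false = true
[2] true OR false = true
[3.1] NOT true = false
[3.2] NOT false = true
[3] false OR true = true
[4.1] NOT true = false
[4.2] NOT true = false
[4] false OR false OR true = true
[5] false OR true OR false = true
[6.1] NOT false = true
[6.3] NOT true = false
[6] true OR false OR false = true
[root] true AND true AND true AND true AND true AND true = true
Overall: true → approved

Approved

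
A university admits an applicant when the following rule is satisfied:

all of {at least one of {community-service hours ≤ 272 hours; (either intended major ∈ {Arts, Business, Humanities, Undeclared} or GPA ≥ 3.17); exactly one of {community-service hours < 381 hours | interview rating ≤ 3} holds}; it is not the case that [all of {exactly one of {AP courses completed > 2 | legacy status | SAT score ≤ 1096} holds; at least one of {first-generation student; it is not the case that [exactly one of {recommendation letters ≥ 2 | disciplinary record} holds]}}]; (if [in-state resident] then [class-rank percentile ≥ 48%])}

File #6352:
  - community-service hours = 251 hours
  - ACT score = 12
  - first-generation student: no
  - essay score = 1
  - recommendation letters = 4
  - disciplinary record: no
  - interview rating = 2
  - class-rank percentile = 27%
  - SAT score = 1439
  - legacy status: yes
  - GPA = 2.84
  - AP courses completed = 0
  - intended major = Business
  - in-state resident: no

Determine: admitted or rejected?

Atomic conditions:
  community-service hours ≤ 272 hours: 251 ≤ 272 is true
  intended major ∈ {Arts, Business, Humanities, Undeclared}: Business is in the set → true
  GPA ≥ 3.17: 2.84 ≥ 3.17 is false
  community-service hours < 381 hours: 251 < 381 is true
  interview rating ≤ 3: 2 ≤ 3 is true
  AP courses completed > 2: 0 > 2 is false
  legacy status: yes → true
  SAT score ≤ 1096: 1439 ≤ 1096 is false
  first-generation student: no → false
  recommendation letters ≥ 2: 4 ≥ 2 is true
  disciplinary record: no → false
  in-state resident: no → false
  class-rank percentile ≥ 48%: 27 ≥ 48 is false
Combine:
[1.2] true OR false = true
[1.3] exactly-one(true, true) = false
[1] true OR true OR false = true
[2.1.1] exactly-one(false, true, false) = true
[2.1.2.2.1] exactly-one(true, false) = true
[2.1.2.2] NOT true = false
[2.1.2] false OR false = false
[2.1] true AND false = false
[2] NOT false = true
[3] false → false (antecedent false ⇒ implication holds) = true
[root] true AND true AND true = true
Overall: true → admitted

Admitted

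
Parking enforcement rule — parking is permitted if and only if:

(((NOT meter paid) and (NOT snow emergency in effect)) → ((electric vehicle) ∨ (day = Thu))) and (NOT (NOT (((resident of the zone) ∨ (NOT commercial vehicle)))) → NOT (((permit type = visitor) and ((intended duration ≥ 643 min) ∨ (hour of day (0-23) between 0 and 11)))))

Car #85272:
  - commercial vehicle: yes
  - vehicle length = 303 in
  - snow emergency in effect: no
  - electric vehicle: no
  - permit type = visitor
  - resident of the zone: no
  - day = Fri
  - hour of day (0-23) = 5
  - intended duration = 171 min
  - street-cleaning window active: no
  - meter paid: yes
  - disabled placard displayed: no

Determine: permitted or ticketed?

Atomic conditions:
  NOT meter paid: yes → false
  NOT snow emergency in effect: no → true
  electric vehicle: no → false
  day = Thu: Fri == Thu is false
  resident of the zone: no → false
  NOT commercial vehicle: yes → false
  permit type = visitor: visitor == visitor is true
  intended duration ≥ 643 min: 171 ≥ 643 is false
  hour of day (0-23) between 0 and 11: 5 in [0, 11] is true
Combine:
[1.1] false AND true = false
[1.2] false OR false = false
[1] false → false (antecedent false ⇒ implication holds) = true
[2.1.1.1] false OR false = false
[2.1.1] NOT false = true
[2.1] NOT true = false
[2.2.1.2] false OR true = true
[2.2.1] true AND true = true
[2.2] NOT true = false
[2] false → false (antecedent false ⇒ implication holds) = true
[root] true AND true = true
Overall: true → permitted

Permitted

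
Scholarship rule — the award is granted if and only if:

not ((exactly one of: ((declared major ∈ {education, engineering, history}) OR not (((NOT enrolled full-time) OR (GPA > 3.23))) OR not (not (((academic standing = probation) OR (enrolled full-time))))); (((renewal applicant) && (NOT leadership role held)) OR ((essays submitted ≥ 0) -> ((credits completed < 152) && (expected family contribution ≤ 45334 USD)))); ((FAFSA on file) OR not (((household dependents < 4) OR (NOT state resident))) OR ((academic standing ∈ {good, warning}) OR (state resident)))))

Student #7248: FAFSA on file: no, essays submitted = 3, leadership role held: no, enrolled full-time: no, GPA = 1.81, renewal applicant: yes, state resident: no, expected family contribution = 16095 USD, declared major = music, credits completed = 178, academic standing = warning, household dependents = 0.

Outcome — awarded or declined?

Awarded

Atomic conditions:
  declared major ∈ {education, engineering, history}: music is not in the set → false
  NOT enrolled full-time: no → true
  GPA > 3.23: 1.81 > 3.23 is false
  academic standing = probation: warning == probation is false
  enrolled full-time: no → false
  renewal applicant: yes → true
  NOT leadership role held: no → true
  essays submitted ≥ 0: 3 ≥ 0 is true
  credits completed < 152: 178 < 152 is false
  expected family contribution ≤ 45334 USD: 16095 ≤ 45334 is true
  FAFSA on file: no → false
  household dependents < 4: 0 < 4 is true
  NOT state resident: no → true
  academic standing ∈ {good, warning}: warning is in the set → true
  state resident: no → false
Combine:
[1.1.2.1] true OR false = true
[1.1.2] NOT true = false
[1.1.3.1.1] false OR false = false
[1.1.3.1] NOT false = true
[1.1.3] NOT true = false
[1.1] false OR false OR false = false
[1.2.1] true AND true = true
[1.2.2.2] false AND true = false
[1.2.2] true → false = false
[1.2] true OR false = true
[1.3.2.1] true OR true = true
[1.3.2] NOT true = false
[1.3.3] true OR false = true
[1.3] false OR false OR true = true
[1] exactly-one(false, true, true) = false
[root] NOT false = true
Overall: true → awarded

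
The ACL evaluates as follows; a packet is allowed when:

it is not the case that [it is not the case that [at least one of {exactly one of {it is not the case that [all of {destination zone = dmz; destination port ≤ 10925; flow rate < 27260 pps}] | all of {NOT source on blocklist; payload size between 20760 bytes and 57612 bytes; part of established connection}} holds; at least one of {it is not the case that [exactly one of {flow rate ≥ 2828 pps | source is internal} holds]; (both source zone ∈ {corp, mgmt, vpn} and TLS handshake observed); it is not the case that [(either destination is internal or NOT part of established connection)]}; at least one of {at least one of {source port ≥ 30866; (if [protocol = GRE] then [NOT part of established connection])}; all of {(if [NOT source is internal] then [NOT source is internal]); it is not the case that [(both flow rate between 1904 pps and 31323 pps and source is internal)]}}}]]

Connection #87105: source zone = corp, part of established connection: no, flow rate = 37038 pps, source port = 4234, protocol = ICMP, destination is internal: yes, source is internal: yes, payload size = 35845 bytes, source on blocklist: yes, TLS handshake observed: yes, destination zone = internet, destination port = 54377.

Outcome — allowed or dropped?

Allowed

Atomic conditions:
  destination zone = dmz: internet == dmz is false
  destination port ≤ 10925: 54377 ≤ 10925 is false
  flow rate < 27260 pps: 37038 < 27260 is false
  NOT source on blocklist: yes → false
  payload size between 20760 bytes and 57612 bytes: 35845 in [20760, 57612] is true
  part of established connection: no → false
  flow rate ≥ 2828 pps: 37038 ≥ 2828 is true
  source is internal: yes → true
  source zone ∈ {corp, mgmt, vpn}: corp is in the set → true
  TLS handshake observed: yes → true
  destination is internal: yes → true
  NOT part of established connection: no → true
  source port ≥ 30866: 4234 ≥ 30866 is false
  protocol = GRE: ICMP == GRE is false
  NOT source is internal: yes → false
  flow rate between 1904 pps and 31323 pps: 37038 in [1904, 31323] is false
Combine:
[1.1.1.1.1] false AND false AND false = false
[1.1.1.1] NOT false = true
[1.1.1.2] false AND true AND false = false
[1.1.1] exactly-one(true, false) = true
[1.1.2.1.1] exactly-one(true, true) = false
[1.1.2.1] NOT false = true
[1.1.2.2] true AND true = true
[1.1.2.3.1] true OR true = true
[1.1.2.3] NOT true = false
[1.1.2] true OR true OR false = true
[1.1.3.1.2] false → true (antecedent false ⇒ implication holds) = true
[1.1.3.1] false OR true = true
[1.1.3.2.1] false → false (antecedent false ⇒ implication holds) = true
[1.1.3.2.2.1] false AND true = false
[1.1.3.2.2] NOT false = true
[1.1.3.2] true AND true = true
[1.1.3] true OR true = true
[1.1] true OR true OR true = true
[1] NOT true = false
[root] NOT false = true
Overall: true → allowed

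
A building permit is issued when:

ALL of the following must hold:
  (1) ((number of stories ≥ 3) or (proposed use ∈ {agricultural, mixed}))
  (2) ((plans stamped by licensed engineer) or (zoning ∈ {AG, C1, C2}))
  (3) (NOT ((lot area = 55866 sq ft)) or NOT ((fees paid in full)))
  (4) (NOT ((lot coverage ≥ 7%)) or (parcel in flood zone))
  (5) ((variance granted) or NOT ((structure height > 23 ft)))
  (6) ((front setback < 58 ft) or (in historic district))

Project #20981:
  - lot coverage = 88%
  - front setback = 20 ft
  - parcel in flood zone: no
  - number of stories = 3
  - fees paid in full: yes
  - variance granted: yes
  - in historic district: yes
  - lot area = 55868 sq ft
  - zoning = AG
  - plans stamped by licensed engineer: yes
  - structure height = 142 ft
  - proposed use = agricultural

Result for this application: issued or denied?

Denied

Atomic conditions:
  number of stories ≥ 3: 3 ≥ 3 is true
  proposed use ∈ {agricultural, mixed}: agricultural is in the set → true
  plans stamped by licensed engineer: yes → true
  zoning ∈ {AG, C1, C2}: AG is in the set → true
  lot area = 55866 sq ft: 55868 == 55866 is false
  fees paid in full: yes → true
  lot coverage ≥ 7%: 88 ≥ 7 is true
  parcel in flood zone: no → false
  variance granted: yes → true
  structure height > 23 ft: 142 > 23 is true
  front setback < 58 ft: 20 < 58 is true
  in historic district: yes → true
Combine:
[1] true OR true = true
[2] true OR true = true
[3.1] NOT false = true
[3.2] NOT true = false
[3] true OR false = true
[4.1] NOT true = false
[4] false OR false = false
[5.2] NOT true = false
[5] true OR false = true
[6] true OR true = true
[root] true AND true AND true AND false AND true AND true = false
Overall: false → denied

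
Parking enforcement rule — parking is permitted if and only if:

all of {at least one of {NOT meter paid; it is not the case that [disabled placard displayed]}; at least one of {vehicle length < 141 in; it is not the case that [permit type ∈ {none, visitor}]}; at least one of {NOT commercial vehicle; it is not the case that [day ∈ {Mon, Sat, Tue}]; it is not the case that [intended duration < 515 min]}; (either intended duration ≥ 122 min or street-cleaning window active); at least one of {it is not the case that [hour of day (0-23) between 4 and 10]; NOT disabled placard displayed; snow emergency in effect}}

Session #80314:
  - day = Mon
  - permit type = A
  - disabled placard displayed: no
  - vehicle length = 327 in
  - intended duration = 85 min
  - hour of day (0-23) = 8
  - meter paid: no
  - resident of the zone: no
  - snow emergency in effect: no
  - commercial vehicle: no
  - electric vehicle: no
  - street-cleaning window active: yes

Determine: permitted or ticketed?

Permitted

Atomic conditions:
  NOT meter paid: no → true
  disabled placard displayed: no → false
  vehicle length < 141 in: 327 < 141 is false
  permit type ∈ {none, visitor}: A is not in the set → false
  NOT commercial vehicle: no → true
  day ∈ {Mon, Sat, Tue}: Mon is in the set → true
  intended duration < 515 min: 85 < 515 is true
  intended duration ≥ 122 min: 85 ≥ 122 is false
  street-cleaning window active: yes → true
  hour of day (0-23) between 4 and 10: 8 in [4, 10] is true
  NOT disabled placard displayed: no → true
  snow emergency in effect: no → false
Combine:
[1.2] NOT false = true
[1] true OR true = true
[2.2] NOT false = true
[2] false OR true = true
[3.2] NOT true = false
[3.3] NOT true = false
[3] true OR false OR false = true
[4] false OR true = true
[5.1] NOT true = false
[5] false OR true OR false = true
[root] true AND true AND true AND true AND true = true
Overall: true → permitted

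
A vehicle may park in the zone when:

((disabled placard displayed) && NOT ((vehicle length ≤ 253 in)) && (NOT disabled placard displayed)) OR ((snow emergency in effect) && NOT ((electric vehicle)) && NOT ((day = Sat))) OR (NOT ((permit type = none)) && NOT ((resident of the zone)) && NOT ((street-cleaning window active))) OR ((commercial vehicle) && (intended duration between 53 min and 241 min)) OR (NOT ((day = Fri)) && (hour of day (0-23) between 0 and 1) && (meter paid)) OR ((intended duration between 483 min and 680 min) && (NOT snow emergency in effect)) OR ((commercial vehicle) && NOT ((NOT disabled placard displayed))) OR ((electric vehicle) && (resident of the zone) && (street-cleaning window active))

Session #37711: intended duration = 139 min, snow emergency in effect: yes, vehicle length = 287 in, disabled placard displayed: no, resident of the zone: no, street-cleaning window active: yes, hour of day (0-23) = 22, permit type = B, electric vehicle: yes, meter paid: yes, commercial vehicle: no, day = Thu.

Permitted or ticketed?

Ticketed

Atomic conditions:
  disabled placard displayed: no → false
  vehicle length ≤ 253 in: 287 ≤ 253 is false
  NOT disabled placard displayed: no → true
  snow emergency in effect: yes → true
  electric vehicle: yes → true
  day = Sat: Thu == Sat is false
  permit type = none: B == none is false
  resident of the zone: no → false
  street-cleaning window active: yes → true
  commercial vehicle: no → false
  intended duration between 53 min and 241 min: 139 in [53, 241] is true
  day = Fri: Thu == Fri is false
  hour of day (0-23) between 0 and 1: 22 in [0, 1] is false
  meter paid: yes → true
  intended duration between 483 min and 680 min: 139 in [483, 680] is false
  NOT snow emergency in effect: yes → false
Combine:
[1.2] NOT false = true
[1] false AND true AND true = false
[2.2] NOT true = false
[2.3] NOT false = true
[2] true AND false AND true = false
[3.1] NOT false = true
[3.2] NOT false = true
[3.3] NOT true = false
[3] true AND true AND false = false
[4] false AND true = false
[5.1] NOT false = true
[5] true AND false AND true = false
[6] false AND false = false
[7.2] NOT true = false
[7] false AND false = false
[8] true AND false AND true = false
[root] false OR false OR false OR false OR false OR false OR false OR false = false
Overall: false → ticketed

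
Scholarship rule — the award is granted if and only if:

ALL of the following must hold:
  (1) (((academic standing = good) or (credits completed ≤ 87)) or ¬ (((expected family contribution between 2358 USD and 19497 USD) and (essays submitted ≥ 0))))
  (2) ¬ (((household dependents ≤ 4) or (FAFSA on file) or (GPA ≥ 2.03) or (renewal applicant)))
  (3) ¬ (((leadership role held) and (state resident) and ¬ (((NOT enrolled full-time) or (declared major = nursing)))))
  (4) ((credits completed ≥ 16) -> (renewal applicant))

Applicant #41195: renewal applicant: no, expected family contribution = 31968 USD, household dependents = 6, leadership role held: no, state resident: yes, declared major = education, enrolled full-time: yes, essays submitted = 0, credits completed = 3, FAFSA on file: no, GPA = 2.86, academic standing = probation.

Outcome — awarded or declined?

Declined

Atomic conditions:
  academic standing = good: probation == good is false
  credits completed ≤ 87: 3 ≤ 87 is true
  expected family contribution between 2358 USD and 19497 USD: 31968 in [2358, 19497] is false
  essays submitted ≥ 0: 0 ≥ 0 is true
  household dependents ≤ 4: 6 ≤ 4 is false
  FAFSA on file: no → false
  GPA ≥ 2.03: 2.86 ≥ 2.03 is true
  renewal applicant: no → false
  leadership role held: no → false
  state resident: yes → true
  NOT enrolled full-time: yes → false
  declared major = nursing: education == nursing is false
  credits completed ≥ 16: 3 ≥ 16 is false
Combine:
[1.1] false OR true = true
[1.2.1] false AND true = false
[1.2] NOT false = true
[1] true OR true = true
[2.1] false OR false OR true OR false = true
[2] NOT true = false
[3.1.3.1] false OR false = false
[3.1.3] NOT false = true
[3.1] false AND true AND true = false
[3] NOT false = true
[4] false → false (antecedent false ⇒ implication holds) = true
[root] true AND false AND true AND true = false
Overall: false → declined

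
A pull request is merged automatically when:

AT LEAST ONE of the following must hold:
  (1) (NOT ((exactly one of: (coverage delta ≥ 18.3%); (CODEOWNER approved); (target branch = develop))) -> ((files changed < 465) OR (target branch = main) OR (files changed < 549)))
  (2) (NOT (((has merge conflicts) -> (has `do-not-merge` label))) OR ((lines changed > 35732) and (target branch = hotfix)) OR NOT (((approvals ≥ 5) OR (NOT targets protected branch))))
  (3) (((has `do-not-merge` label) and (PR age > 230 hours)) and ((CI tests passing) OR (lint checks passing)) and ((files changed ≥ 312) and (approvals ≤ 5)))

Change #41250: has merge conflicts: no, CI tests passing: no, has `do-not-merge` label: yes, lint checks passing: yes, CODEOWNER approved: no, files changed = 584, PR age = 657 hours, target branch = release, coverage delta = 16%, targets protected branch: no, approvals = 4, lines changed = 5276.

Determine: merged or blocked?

Atomic conditions:
  coverage delta ≥ 18.3%: 16 ≥ 18.3 is false
  CODEOWNER approved: no → false
  target branch = develop: release == develop is false
  files changed < 465: 584 < 465 is false
  target branch = main: release == main is false
  files changed < 549: 584 < 549 is false
  has merge conflicts: no → false
  has `do-not-merge` label: yes → true
  lines changed > 35732: 5276 > 35732 is false
  target branch = hotfix: release == hotfix is false
  approvals ≥ 5: 4 ≥ 5 is false
  NOT targets protected branch: no → true
  PR age > 230 hours: 657 > 230 is true
  CI tests passing: no → false
  lint checks passing: yes → true
  files changed ≥ 312: 584 ≥ 312 is true
  approvals ≤ 5: 4 ≤ 5 is true
Combine:
[1.1.1] exactly-one(false, false, false) = false
[1.1] NOT false = true
[1.2] false OR false OR false = false
[1] true → false = false
[2.1.1] false → true (antecedent false ⇒ implication holds) = true
[2.1] NOT true = false
[2.2] false AND false = false
[2.3.1] false OR true = true
[2.3] NOT true = false
[2] false OR false OR false = false
[3.1] true AND true = true
[3.2] false OR true = true
[3.3] true AND true = true
[3] true AND true AND true = true
[root] false OR false OR true = true
Overall: true → merged

Merged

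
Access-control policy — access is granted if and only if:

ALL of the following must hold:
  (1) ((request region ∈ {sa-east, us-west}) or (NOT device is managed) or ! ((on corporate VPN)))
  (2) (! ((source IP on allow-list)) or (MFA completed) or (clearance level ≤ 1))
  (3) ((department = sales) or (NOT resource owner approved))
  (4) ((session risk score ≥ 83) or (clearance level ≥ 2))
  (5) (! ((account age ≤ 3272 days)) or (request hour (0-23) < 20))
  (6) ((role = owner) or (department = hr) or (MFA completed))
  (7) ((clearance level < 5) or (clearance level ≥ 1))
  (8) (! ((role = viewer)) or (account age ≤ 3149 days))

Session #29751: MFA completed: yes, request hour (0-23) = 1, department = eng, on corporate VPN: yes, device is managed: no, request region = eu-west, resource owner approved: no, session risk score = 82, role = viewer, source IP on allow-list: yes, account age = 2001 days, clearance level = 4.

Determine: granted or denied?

Granted

Atomic conditions:
  request region ∈ {sa-east, us-west}: eu-west is not in the set → false
  NOT device is managed: no → true
  on corporate VPN: yes → true
  source IP on allow-list: yes → true
  MFA completed: yes → true
  clearance level ≤ 1: 4 ≤ 1 is false
  department = sales: eng == sales is false
  NOT resource owner approved: no → true
  session risk score ≥ 83: 82 ≥ 83 is false
  clearance level ≥ 2: 4 ≥ 2 is true
  account age ≤ 3272 days: 2001 ≤ 3272 is true
  request hour (0-23) < 20: 1 < 20 is true
  role = owner: viewer == owner is false
  department = hr: eng == hr is false
  clearance level < 5: 4 < 5 is true
  clearance level ≥ 1: 4 ≥ 1 is true
  role = viewer: viewer == viewer is true
  account age ≤ 3149 days: 2001 ≤ 3149 is true
Combine:
[1.3] NOT true = false
[1] false OR true OR false = true
[2.1] NOT true = false
[2] false OR true OR false = true
[3] false OR true = true
[4] false OR true = true
[5.1] NOT true = false
[5] false OR true = true
[6] false OR false OR true = true
[7] true OR true = true
[8.1] NOT true = false
[8] false OR true = true
[root] true AND true AND true AND true AND true AND true AND true AND true = true
Overall: true → granted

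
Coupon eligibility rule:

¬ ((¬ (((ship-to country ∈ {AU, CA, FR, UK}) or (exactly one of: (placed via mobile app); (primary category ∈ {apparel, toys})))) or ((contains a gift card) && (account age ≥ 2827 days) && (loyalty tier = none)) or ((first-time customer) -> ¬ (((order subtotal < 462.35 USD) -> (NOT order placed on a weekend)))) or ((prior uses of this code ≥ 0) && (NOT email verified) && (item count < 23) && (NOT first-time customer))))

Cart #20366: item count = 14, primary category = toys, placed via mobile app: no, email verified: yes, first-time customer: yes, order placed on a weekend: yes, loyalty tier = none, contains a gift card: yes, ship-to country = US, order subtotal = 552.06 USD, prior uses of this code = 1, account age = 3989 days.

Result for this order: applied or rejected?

Atomic conditions:
  ship-to country ∈ {AU, CA, FR, UK}: US is not in the set → false
  placed via mobile app: no → false
  primary category ∈ {apparel, toys}: toys is in the set → true
  contains a gift card: yes → true
  account age ≥ 2827 days: 3989 ≥ 2827 is true
  loyalty tier = none: none == none is true
  first-time customer: yes → true
  order subtotal < 462.35 USD: 552.06 < 462.35 is false
  NOT order placed on a weekend: yes → false
  prior uses of this code ≥ 0: 1 ≥ 0 is true
  NOT email verified: yes → false
  item count < 23: 14 < 23 is true
  NOT first-time customer: yes → false
Combine:
[1.1.1.2] exactly-one(false, true) = true
[1.1.1] false OR true = true
[1.1] NOT true = false
[1.2] true AND true AND true = true
[1.3.2.1] false → false (antecedent false ⇒ implication holds) = true
[1.3.2] NOT true = false
[1.3] true → false = false
[1.4] true AND false AND true AND false = false
[1] false OR true OR false OR false = true
[root] NOT true = false
Overall: false → rejected

Rejected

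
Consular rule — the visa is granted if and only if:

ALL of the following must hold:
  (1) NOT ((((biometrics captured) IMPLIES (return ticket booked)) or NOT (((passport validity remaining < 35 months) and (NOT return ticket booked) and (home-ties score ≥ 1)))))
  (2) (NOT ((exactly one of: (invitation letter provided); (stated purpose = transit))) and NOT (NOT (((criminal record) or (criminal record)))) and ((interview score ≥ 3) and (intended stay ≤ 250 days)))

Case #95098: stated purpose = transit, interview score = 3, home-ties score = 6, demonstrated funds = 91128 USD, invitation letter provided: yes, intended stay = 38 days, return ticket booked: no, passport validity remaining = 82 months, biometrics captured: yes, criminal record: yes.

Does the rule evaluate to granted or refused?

Atomic conditions:
  biometrics captured: yes → true
  return ticket booked: no → false
  passport validity remaining < 35 months: 82 < 35 is false
  NOT return ticket booked: no → true
  home-ties score ≥ 1: 6 ≥ 1 is true
  invitation letter provided: yes → true
  stated purpose = transit: transit == transit is true
  criminal record: yes → true
  interview score ≥ 3: 3 ≥ 3 is true
  intended stay ≤ 250 days: 38 ≤ 250 is true
Combine:
[1.1.1] true → false = false
[1.1.2.1] false AND true AND true = false
[1.1.2] NOT false = true
[1.1] false OR true = true
[1] NOT true = false
[2.1.1] exactly-one(true, true) = false
[2.1] NOT false = true
[2.2.1.1] true OR true = true
[2.2.1] NOT true = false
[2.2] NOT false = true
[2.3] true AND true = true
[2] true AND true AND true = true
[root] false AND true = false
Overall: false → refused

Refused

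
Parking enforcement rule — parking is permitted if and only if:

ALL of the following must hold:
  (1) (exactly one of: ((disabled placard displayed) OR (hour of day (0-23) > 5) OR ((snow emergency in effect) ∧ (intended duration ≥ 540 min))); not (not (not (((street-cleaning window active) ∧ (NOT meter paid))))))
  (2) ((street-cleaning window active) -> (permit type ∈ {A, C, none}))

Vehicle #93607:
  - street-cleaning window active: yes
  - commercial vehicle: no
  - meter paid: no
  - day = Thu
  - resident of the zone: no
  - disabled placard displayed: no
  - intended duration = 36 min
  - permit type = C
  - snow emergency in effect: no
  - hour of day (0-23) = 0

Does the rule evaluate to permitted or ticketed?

Atomic conditions:
  disabled placard displayed: no → false
  hour of day (0-23) > 5: 0 > 5 is false
  snow emergency in effect: no → false
  intended duration ≥ 540 min: 36 ≥ 540 is false
  street-cleaning window active: yes → true
  NOT meter paid: no → true
  permit type ∈ {A, C, none}: C is in the set → true
Combine:
[1.1.3] false AND false = false
[1.1] false OR false OR false = false
[1.2.1.1.1] true AND true = true
[1.2.1.1] NOT true = false
[1.2.1] NOT false = true
[1.2] NOT true = false
[1] exactly-one(false, false) = false
[2] true → true = true
[root] false AND true = false
Overall: false → ticketed

Ticketed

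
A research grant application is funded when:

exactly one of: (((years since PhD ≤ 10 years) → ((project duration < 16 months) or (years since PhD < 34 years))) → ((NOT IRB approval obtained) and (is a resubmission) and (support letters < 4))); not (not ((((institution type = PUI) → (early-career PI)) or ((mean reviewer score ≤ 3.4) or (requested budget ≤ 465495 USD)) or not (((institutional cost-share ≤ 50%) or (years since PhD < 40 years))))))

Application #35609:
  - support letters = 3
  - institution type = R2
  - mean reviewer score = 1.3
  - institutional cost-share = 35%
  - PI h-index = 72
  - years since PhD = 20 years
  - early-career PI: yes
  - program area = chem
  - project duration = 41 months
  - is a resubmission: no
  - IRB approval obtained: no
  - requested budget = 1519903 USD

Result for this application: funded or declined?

Atomic conditions:
  years since PhD ≤ 10 years: 20 ≤ 10 is false
  project duration < 16 months: 41 < 16 is false
  years since PhD < 34 years: 20 < 34 is true
  NOT IRB approval obtained: no → true
  is a resubmission: no → false
  support letters < 4: 3 < 4 is true
  institution type = PUI: R2 == PUI is false
  early-career PI: yes → true
  mean reviewer score ≤ 3.4: 1.3 ≤ 3.4 is true
  requested budget ≤ 465495 USD: 1519903 ≤ 465495 is false
  institutional cost-share ≤ 50%: 35 ≤ 50 is true
  years since PhD < 40 years: 20 < 40 is true
Combine:
[1.1.2] false OR true = true
[1.1] false → true (antecedent false ⇒ implication holds) = true
[1.2] true AND false AND true = false
[1] true → false = false
[2.1.1.1] false → true (antecedent false ⇒ implication holds) = true
[2.1.1.2] true OR false = true
[2.1.1.3.1] true OR true = true
[2.1.1.3] NOT true = false
[2.1.1] true OR true OR false = true
[2.1] NOT true = false
[2] NOT false = true
[root] exactly-one(false, true) = true
Overall: true → funded

Funded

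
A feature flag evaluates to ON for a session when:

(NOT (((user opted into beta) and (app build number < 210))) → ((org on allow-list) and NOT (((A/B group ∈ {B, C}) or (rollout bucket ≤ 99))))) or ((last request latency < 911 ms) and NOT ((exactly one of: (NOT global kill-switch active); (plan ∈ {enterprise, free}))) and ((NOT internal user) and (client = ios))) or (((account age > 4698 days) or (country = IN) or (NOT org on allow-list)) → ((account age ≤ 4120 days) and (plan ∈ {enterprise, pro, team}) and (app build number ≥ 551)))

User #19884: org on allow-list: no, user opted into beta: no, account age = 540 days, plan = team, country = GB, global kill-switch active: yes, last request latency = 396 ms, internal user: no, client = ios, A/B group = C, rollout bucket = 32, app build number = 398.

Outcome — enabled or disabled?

Enabled

Atomic conditions:
  user opted into beta: no → false
  app build number < 210: 398 < 210 is false
  org on allow-list: no → false
  A/B group ∈ {B, C}: C is in the set → true
  rollout bucket ≤ 99: 32 ≤ 99 is true
  last request latency < 911 ms: 396 < 911 is true
  NOT global kill-switch active: yes → false
  plan ∈ {enterprise, free}: team is not in the set → false
  NOT internal user: no → true
  client = ios: ios == ios is true
  account age > 4698 days: 540 > 4698 is false
  country = IN: GB == IN is false
  NOT org on allow-list: no → true
  account age ≤ 4120 days: 540 ≤ 4120 is true
  plan ∈ {enterprise, pro, team}: team is in the set → true
  app build number ≥ 551: 398 ≥ 551 is false
Combine:
[1.1.1] false AND false = false
[1.1] NOT false = true
[1.2.2.1] true OR true = true
[1.2.2] NOT true = false
[1.2] false AND false = false
[1] true → false = false
[2.2.1] exactly-one(false, false) = false
[2.2] NOT false = true
[2.3] true AND true = true
[2] true AND true AND true = true
[3.1] false OR false OR true = true
[3.2] true AND true AND false = false
[3] true → false = false
[root] false OR true OR false = true
Overall: true → enabled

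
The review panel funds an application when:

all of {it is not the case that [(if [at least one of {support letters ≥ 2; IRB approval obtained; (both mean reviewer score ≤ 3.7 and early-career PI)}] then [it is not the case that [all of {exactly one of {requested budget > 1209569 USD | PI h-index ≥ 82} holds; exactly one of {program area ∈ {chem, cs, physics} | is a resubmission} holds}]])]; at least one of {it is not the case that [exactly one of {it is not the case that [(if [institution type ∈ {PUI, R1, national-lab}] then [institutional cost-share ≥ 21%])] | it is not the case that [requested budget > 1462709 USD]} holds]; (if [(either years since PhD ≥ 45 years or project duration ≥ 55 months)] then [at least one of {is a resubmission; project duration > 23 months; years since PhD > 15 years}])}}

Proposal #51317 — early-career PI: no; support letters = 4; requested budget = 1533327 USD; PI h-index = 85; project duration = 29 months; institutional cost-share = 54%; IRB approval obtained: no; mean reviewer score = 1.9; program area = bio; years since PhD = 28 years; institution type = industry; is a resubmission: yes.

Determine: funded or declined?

Atomic conditions:
  support letters ≥ 2: 4 ≥ 2 is true
  IRB approval obtained: no → false
  mean reviewer score ≤ 3.7: 1.9 ≤ 3.7 is true
  early-career PI: no → false
  requested budget > 1209569 USD: 1533327 > 1209569 is true
  PI h-index ≥ 82: 85 ≥ 82 is true
  program area ∈ {chem, cs, physics}: bio is not in the set → false
  is a resubmission: yes → true
  institution type ∈ {PUI, R1, national-lab}: industry is not in the set → false
  institutional cost-share ≥ 21%: 54 ≥ 21 is true
  requested budget > 1462709 USD: 1533327 > 1462709 is true
  years since PhD ≥ 45 years: 28 ≥ 45 is false
  project duration ≥ 55 months: 29 ≥ 55 is false
  project duration > 23 months: 29 > 23 is true
  years since PhD > 15 years: 28 > 15 is true
Combine:
[1.1.1.3] true AND false = false
[1.1.1] true OR false OR false = true
[1.1.2.1.1] exactly-one(true, true) = false
[1.1.2.1.2] exactly-one(false, true) = true
[1.1.2.1] false AND true = false
[1.1.2] NOT false = true
[1.1] true → true = true
[1] NOT true = false
[2.1.1.1.1] false → true (antecedent false ⇒ implication holds) = true
[2.1.1.1] NOT true = false
[2.1.1.2] NOT true = false
[2.1.1] exactly-one(false, false) = false
[2.1] NOT false = true
[2.2.1] false OR false = false
[2.2.2] true OR true OR true = true
[2.2] false → true (antecedent false ⇒ implication holds) = true
[2] true OR true = true
[root] false AND true = false
Overall: false → declined

Declined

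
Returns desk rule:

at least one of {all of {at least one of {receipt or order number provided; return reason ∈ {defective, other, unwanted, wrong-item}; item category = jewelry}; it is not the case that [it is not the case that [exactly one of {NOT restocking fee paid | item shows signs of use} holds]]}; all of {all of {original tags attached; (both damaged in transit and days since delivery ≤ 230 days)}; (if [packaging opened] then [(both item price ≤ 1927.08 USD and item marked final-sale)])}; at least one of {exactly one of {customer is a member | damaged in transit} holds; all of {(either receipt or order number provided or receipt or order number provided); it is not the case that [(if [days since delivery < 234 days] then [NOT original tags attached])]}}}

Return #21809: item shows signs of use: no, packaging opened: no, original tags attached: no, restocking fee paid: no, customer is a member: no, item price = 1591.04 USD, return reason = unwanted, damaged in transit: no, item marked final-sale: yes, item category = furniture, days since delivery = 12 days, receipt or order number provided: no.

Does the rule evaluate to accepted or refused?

Accepted

Atomic conditions:
  receipt or order number provided: no → false
  return reason ∈ {defective, other, unwanted, wrong-item}: unwanted is in the set → true
  item category = jewelry: furniture == jewelry is false
  NOT restocking fee paid: no → true
  item shows signs of use: no → false
  original tags attached: no → false
  damaged in transit: no → false
  days since delivery ≤ 230 days: 12 ≤ 230 is true
  packaging opened: no → false
  item price ≤ 1927.08 USD: 1591.04 ≤ 1927.08 is true
  item marked final-sale: yes → true
  customer is a member: no → false
  days since delivery < 234 days: 12 < 234 is true
  NOT original tags attached: no → true
Combine:
[1.1] false OR true OR false = true
[1.2.1.1] exactly-one(true, false) = true
[1.2.1] NOT true = false
[1.2] NOT false = true
[1] true AND true = true
[2.1.2] false AND true = false
[2.1] false AND false = false
[2.2.2] true AND true = true
[2.2] false → true (antecedent false ⇒ implication holds) = true
[2] false AND true = false
[3.1] exactly-one(false, false) = false
[3.2.1] false OR false = false
[3.2.2.1] true → true = true
[3.2.2] NOT true = false
[3.2] false AND false = false
[3] false OR false = false
[root] true OR false OR false = true
Overall: true → accepted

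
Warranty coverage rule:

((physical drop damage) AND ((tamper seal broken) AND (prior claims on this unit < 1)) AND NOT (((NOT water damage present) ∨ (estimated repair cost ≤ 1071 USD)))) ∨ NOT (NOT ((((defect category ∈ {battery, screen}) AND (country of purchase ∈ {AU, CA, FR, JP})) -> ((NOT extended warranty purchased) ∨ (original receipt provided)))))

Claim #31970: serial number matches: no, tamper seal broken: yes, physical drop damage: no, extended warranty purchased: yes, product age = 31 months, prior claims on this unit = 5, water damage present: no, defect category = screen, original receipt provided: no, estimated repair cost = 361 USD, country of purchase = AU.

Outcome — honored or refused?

Atomic conditions:
  physical drop damage: no → false
  tamper seal broken: yes → true
  prior claims on this unit < 1: 5 < 1 is false
  NOT water damage present: no → true
  estimated repair cost ≤ 1071 USD: 361 ≤ 1071 is true
  defect category ∈ {battery, screen}: screen is in the set → true
  country of purchase ∈ {AU, CA, FR, JP}: AU is in the set → true
  NOT extended warranty purchased: yes → false
  original receipt provided: no → false
Combine:
[1.2] true AND false = false
[1.3.1] true OR true = true
[1.3] NOT true = false
[1] false AND false AND false = false
[2.1.1.1] true AND true = true
[2.1.1.2] false OR false = false
[2.1.1] true → false = false
[2.1] NOT false = true
[2] NOT true = false
[root] false OR false = false
Overall: false → refused

Refused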